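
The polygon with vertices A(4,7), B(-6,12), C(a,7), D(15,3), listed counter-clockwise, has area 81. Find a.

-14

Write out the shoelace sum; only the two edges meeting at C involve a:
2·Area = [((-6)·7 − a·12) + (a·3 − 15·7)] + 183
       = -9·a + 36 = 162
⇒ a = -14.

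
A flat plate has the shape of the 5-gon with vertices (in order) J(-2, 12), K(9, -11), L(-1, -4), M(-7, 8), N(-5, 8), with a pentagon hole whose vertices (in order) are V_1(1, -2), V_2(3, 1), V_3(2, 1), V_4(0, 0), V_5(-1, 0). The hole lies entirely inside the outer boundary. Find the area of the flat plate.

109.5

Outer boundary:
Apply the surveyor's formula: 2A = Σ (x_i·y_{i+1} − x_{i+1}·y_i), indices taken mod 5.
Σ = (-86) + (-47) + (-36) + (-16) + (-44) = -229
Area = |Σ|/2 = 114.5.
Hole:
Σ = (7) + (1) + (0) + (0) + (2) = 10
Area = |Σ|/2 = 5.
Net area = 114.5 − 5 = 109.5.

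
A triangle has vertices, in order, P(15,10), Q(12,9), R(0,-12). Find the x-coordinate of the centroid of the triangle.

Apply the surveyor's formula. First the cross-terms c_i = x_i·y_{i+1} − x_{i+1}·y_i:
  15, -144, 180  ⇒  2A = 51, A = 25.5.
Then Σ (x_i + x_{i+1})·c_i = 1377, so x̄ = 1377 / (6·25.5) = 9.

9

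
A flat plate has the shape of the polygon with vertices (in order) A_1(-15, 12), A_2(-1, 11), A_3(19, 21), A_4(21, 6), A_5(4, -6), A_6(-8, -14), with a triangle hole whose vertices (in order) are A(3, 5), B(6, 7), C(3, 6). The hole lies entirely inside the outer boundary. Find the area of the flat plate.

Outer boundary:
Apply the shoelace formula: 2A = Σ (x_i·y_{i+1} − x_{i+1}·y_i), indices taken mod 6.
A_1→A_2: (-15)(11) − (-1)(12) = -153
A_2→A_3: (-1)(21) − (19)(11) = -230
A_3→A_4: (19)(6) − (21)(21) = -327
A_4→A_5: (21)(-6) − (4)(6) = -150
A_5→A_6: (4)(-14) − (-8)(-6) = -104
A_6→A_1: (-8)(12) − (-15)(-14) = -306
Σ = -1270
Area = |Σ|/2 = 635.
Hole:
Σ = (-9) + (15) + (-3) = 3
Area = |Σ|/2 = 1.5.
Net area = 635 − 1.5 = 633.5.

633.5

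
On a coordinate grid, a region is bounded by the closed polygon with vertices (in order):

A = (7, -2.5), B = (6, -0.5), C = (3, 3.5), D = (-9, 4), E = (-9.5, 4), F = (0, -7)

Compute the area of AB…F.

97.5

Apply the shoelace (surveyor's) formula: 2A = Σ (x_i·y_{i+1} − x_{i+1}·y_i), indices taken mod 6.
Σ = (11.5) + (22.5) + (43.5) + (2) + (66.5) + (49) = 195
Area = |Σ|/2 = 97.5.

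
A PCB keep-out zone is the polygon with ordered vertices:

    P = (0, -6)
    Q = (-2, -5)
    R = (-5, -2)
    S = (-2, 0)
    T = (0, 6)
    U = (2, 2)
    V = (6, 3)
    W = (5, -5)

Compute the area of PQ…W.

Apply the shoelace formula: 2A = Σ (x_i·y_{i+1} − x_{i+1}·y_i), indices taken mod 8.
Cross-terms: -12, -21, -4, -12, -12, -6, -45, -30  ⇒  Σ = -142
Area = |Σ|/2 = 71.

71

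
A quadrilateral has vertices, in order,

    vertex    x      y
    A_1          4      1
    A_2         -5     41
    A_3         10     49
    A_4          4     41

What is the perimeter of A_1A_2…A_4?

108

|A_1A_2| = √((-9)² + (40)²) = √1681 = 41
|A_2A_3| = √((15)² + (8)²) = √289 = 17
|A_3A_4| = √((-6)² + (-8)²) = √100 = 10
|A_4A_1| = √((0)² + (-40)²) = √1600 = 40
Perimeter = 41 + 17 + 10 + 40 = 108.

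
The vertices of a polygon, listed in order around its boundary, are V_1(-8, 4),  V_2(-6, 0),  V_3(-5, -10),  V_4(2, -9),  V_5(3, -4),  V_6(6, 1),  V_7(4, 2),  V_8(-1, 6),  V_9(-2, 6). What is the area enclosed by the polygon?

137.5

V_1→V_2: (-8)(0) − (-6)(4) = 24
V_2→V_3: (-6)(-10) − (-5)(0) = 60
V_3→V_4: (-5)(-9) − (2)(-10) = 65
V_4→V_5: (2)(-4) − (3)(-9) = 19
V_5→V_6: (3)(1) − (6)(-4) = 27
V_6→V_7: (6)(2) − (4)(1) = 8
V_7→V_8: (4)(6) − (-1)(2) = 26
V_8→V_9: (-1)(6) − (-2)(6) = 6
V_9→V_1: (-2)(4) − (-8)(6) = 40
Σ = 275
Area = |Σ|/2 = 137.5.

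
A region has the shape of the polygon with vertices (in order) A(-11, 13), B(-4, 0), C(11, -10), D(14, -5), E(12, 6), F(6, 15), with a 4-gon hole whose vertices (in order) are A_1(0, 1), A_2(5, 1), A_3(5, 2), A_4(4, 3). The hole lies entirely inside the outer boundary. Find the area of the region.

Outer boundary:
Σ = (52) + (40) + (85) + (144) + (144) + (243) = 708
Area = |Σ|/2 = 354.
Hole:
Apply the shoelace formula: 2A = Σ (x_i·y_{i+1} − x_{i+1}·y_i), indices taken mod 4.
Cross-terms: -5, 5, 7, 4  ⇒  Σ = 11
Area = |Σ|/2 = 5.5.
Net area = 354 − 5.5 = 348.5.

348.5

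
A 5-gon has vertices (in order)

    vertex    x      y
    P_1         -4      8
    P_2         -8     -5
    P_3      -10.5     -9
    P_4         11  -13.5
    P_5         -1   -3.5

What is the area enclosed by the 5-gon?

135.125

Σ = (84) + (19.5) + (240.75) + (-52) + (-22) = 270.25
Area = |Σ|/2 = 135.125.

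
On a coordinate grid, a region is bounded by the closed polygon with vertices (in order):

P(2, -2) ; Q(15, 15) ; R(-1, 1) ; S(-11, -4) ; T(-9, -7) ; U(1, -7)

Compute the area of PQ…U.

Σ = (60) + (30) + (15) + (41) + (70) + (12) = 228
Area = |Σ|/2 = 114.

114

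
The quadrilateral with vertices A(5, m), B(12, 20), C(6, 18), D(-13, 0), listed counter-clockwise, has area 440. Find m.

The doubled signed area Σ (x_i y_{i+1} − x_{i+1} y_i) is linear in m.
With m=0 it equals 430; the coefficient of m is -25 (from the two edges through A).
So -25·m + 430 = 2·440 = 880 ⇒ m = -18.

-18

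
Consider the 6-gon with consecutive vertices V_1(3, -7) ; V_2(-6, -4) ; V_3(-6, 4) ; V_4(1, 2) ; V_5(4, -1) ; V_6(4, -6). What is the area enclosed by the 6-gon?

78.5

Apply the shoelace formula: 2A = Σ (x_i·y_{i+1} − x_{i+1}·y_i), indices taken mod 6.
Σ = (-54) + (-48) + (-16) + (-9) + (-20) + (-10) = -157
Area = |Σ|/2 = 78.5.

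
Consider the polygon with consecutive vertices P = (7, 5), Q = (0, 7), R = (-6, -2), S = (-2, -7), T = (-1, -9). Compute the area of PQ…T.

99

Apply the shoelace formula: 2A = Σ (x_i·y_{i+1} − x_{i+1}·y_i), indices taken mod 5.
Cross-terms: 49, 42, 38, 11, 58  ⇒  Σ = 198
Area = |Σ|/2 = 99.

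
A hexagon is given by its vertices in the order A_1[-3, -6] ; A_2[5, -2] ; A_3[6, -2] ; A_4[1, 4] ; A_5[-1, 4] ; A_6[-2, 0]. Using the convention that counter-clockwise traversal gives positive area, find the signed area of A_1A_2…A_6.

Σ = (36) + (2) + (26) + (8) + (8) + (12) = 92
Signed area = Σ/2 = 46 (positive ⇒ counter-clockwise traversal).

46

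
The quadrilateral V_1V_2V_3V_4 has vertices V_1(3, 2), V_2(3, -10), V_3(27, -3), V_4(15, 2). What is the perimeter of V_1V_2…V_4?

|V_1V_2| = √((0)² + (-12)²) = √144 = 12
|V_2V_3| = √((24)² + (7)²) = √625 = 25
|V_3V_4| = √((-12)² + (5)²) = √169 = 13
|V_4V_1| = √((-12)² + (0)²) = √144 = 12
Perimeter = 12 + 25 + 13 + 12 = 62.

62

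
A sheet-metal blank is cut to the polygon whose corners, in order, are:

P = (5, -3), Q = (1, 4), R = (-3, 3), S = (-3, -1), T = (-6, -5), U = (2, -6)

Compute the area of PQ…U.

Apply the shoelace (surveyor's) formula: 2A = Σ (x_i·y_{i+1} − x_{i+1}·y_i), indices taken mod 6.
P→Q: (5)(4) − (1)(-3) = 23
Q→R: (1)(3) − (-3)(4) = 15
R→S: (-3)(-1) − (-3)(3) = 12
S→T: (-3)(-5) − (-6)(-1) = 9
T→U: (-6)(-6) − (2)(-5) = 46
U→P: (2)(-3) − (5)(-6) = 24
Σ = 129
Area = |Σ|/2 = 64.5.

64.5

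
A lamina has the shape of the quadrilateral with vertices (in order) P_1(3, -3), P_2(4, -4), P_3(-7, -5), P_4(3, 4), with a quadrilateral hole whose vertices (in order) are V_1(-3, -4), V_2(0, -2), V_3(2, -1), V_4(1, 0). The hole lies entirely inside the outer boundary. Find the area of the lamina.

37.5

Outer boundary:
Apply the shoelace (surveyor's) formula: 2A = Σ (x_i·y_{i+1} − x_{i+1}·y_i), indices taken mod 4.
Cross-terms: 0, -48, -13, -21  ⇒  Σ = -82
Area = |Σ|/2 = 41.
Hole:
Σ = (6) + (4) + (1) + (-4) = 7
Area = |Σ|/2 = 3.5.
Net area = 41 − 3.5 = 37.5.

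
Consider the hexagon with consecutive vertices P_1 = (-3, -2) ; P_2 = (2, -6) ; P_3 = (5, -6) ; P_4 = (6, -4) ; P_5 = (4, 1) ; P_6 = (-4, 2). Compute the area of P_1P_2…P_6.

Σ = (22) + (18) + (16) + (22) + (12) + (14) = 104
Area = |Σ|/2 = 52.

52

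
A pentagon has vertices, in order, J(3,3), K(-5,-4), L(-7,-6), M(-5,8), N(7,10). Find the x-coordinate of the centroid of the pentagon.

-25/21

Apply Gauss's area formula. First the cross-terms c_i = x_i·y_{i+1} − x_{i+1}·y_i:
  3, 2, -86, -106, -9  ⇒  2A = -196, A = -98.
Then Σ (x_i + x_{i+1})·c_i = 700, so x̄ = 700 / (6·(-98)) = -25/21.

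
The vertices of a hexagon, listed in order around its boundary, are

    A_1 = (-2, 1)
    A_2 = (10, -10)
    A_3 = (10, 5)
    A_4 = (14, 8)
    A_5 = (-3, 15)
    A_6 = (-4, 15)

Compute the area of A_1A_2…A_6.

222.5

Cross-terms: 10, 150, 10, 234, 15, 26  ⇒  Σ = 445
Area = |Σ|/2 = 222.5.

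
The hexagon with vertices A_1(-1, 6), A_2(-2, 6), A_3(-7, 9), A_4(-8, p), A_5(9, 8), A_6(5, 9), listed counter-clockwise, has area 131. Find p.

The doubled signed area Σ (x_i y_{i+1} − x_{i+1} y_i) is linear in p.
With p=0 it equals 118; the coefficient of p is -16 (from the two edges through A_4).
So -16·p + 118 = 2·131 = 262 ⇒ p = -9.

-9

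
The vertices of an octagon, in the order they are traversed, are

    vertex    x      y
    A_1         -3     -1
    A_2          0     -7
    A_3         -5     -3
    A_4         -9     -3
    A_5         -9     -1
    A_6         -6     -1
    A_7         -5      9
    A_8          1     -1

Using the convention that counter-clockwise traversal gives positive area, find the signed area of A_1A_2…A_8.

Cross-terms: 21, -35, -12, -18, 3, -59, -4, -4  ⇒  Σ = -108
Signed area = Σ/2 = -54 (negative ⇒ clockwise traversal).

-54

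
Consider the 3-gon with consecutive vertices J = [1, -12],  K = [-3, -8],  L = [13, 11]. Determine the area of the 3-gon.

70

Apply the shoelace formula: 2A = Σ (x_i·y_{i+1} − x_{i+1}·y_i), indices taken mod 3.
Σ = (-44) + (71) + (-167) = -140
Area = |Σ|/2 = 70.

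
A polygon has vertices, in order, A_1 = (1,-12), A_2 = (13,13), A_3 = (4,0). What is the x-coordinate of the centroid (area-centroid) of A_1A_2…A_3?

6

Apply the shoelace formula. First the cross-terms c_i = x_i·y_{i+1} − x_{i+1}·y_i:
  169, -52, -48  ⇒  2A = 69, A = 34.5.
Then Σ (x_i + x_{i+1})·c_i = 1242, so x̄ = 1242 / (6·34.5) = 6.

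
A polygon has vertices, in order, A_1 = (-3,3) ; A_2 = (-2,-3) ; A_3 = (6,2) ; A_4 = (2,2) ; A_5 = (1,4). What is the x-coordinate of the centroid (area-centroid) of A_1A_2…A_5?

Apply the surveyor's formula. First the cross-terms c_i = x_i·y_{i+1} − x_{i+1}·y_i:
  15, 14, 8, 6, 15  ⇒  2A = 58, A = 29.
Then Σ (x_i + x_{i+1})·c_i = 33, so x̄ = 33 / (6·29) = 11/58.

11/58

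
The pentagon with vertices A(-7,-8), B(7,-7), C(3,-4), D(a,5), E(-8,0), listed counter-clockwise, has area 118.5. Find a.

The doubled signed area Σ (x_i y_{i+1} − x_{i+1} y_i) is linear in a.
With a=0 it equals 217; the coefficient of a is 4 (from the two edges through D).
So 4·a + 217 = 2·118.5 = 237 ⇒ a = 5.

5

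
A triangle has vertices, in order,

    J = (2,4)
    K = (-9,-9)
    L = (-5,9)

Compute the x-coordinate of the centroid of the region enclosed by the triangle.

Apply the shoelace formula. First the cross-terms c_i = x_i·y_{i+1} − x_{i+1}·y_i:
  18, -126, -38  ⇒  2A = -146, A = -73.
Then Σ (x_i + x_{i+1})·c_i = 1752, so x̄ = 1752 / (6·(-73)) = -4.

-4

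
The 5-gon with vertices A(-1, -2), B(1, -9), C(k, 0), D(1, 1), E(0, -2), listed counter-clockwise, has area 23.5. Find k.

The doubled signed area Σ (x_i y_{i+1} − x_{i+1} y_i) is linear in k.
With k=0 it equals 7; the coefficient of k is 10 (from the two edges through C).
So 10·k + 7 = 2·23.5 = 47 ⇒ k = 4.

4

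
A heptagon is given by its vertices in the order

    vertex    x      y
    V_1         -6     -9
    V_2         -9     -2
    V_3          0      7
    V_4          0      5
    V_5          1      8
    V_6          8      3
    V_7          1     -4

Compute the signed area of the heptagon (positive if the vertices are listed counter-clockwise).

Apply the shoelace formula: 2A = Σ (x_i·y_{i+1} − x_{i+1}·y_i), indices taken mod 7.
V_1→V_2: (-6)(-2) − (-9)(-9) = -69
V_2→V_3: (-9)(7) − (0)(-2) = -63
V_3→V_4: (0)(5) − (0)(7) = 0
V_4→V_5: (0)(8) − (1)(5) = -5
V_5→V_6: (1)(3) − (8)(8) = -61
V_6→V_7: (8)(-4) − (1)(3) = -35
V_7→V_1: (1)(-9) − (-6)(-4) = -33
Σ = -266
Signed area = Σ/2 = -133 (negative ⇒ clockwise traversal).

-133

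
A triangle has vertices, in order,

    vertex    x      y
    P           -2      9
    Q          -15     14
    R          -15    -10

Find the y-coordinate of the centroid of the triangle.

Apply the shoelace formula. First the cross-terms c_i = x_i·y_{i+1} − x_{i+1}·y_i:
  107, 360, -155  ⇒  2A = 312, A = 156.
Then Σ (y_i + y_{i+1})·c_i = 4056, so ȳ = 4056 / (6·156) = 13/3.

13/3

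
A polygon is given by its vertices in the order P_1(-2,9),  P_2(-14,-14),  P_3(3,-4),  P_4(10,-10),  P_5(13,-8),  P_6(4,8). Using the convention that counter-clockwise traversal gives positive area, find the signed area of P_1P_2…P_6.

Σ = (154) + (98) + (10) + (50) + (136) + (52) = 500
Signed area = Σ/2 = 250 (positive ⇒ counter-clockwise traversal).

250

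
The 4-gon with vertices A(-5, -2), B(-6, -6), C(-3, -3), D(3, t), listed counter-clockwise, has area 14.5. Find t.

4

Write out the shoelace sum; only the two edges meeting at D involve t:
2·Area = [((-3)·t − 3·(-3)) + (3·(-2) − (-5)·t)] + 18
       = 2·t + 21 = 29
⇒ t = 4.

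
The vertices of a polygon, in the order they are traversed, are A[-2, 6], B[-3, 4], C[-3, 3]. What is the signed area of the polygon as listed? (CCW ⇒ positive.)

0.5

A→B: (-2)(4) − (-3)(6) = 10
B→C: (-3)(3) − (-3)(4) = 3
C→A: (-3)(6) − (-2)(3) = -12
Σ = 1
Signed area = Σ/2 = 0.5 (positive ⇒ counter-clockwise traversal).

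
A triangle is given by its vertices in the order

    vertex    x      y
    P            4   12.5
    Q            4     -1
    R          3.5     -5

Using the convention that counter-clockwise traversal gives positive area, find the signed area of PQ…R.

Apply the shoelace (surveyor's) formula: 2A = Σ (x_i·y_{i+1} − x_{i+1}·y_i), indices taken mod 3.
Σ = (-54) + (-16.5) + (63.75) = -6.75
Signed area = Σ/2 = -3.375 (negative ⇒ clockwise traversal).

-3.375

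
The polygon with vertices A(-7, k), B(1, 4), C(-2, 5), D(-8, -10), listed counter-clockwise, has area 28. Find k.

The doubled signed area Σ (x_i y_{i+1} − x_{i+1} y_i) is linear in k.
With k=0 it equals -25; the coefficient of k is -9 (from the two edges through A).
So -9·k + -25 = 2·28 = 56 ⇒ k = -9.

-9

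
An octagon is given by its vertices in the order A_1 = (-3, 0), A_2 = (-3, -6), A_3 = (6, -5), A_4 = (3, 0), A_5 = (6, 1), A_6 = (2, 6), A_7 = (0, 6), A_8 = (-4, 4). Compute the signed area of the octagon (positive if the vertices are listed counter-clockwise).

Apply the shoelace (surveyor's) formula: 2A = Σ (x_i·y_{i+1} − x_{i+1}·y_i), indices taken mod 8.
Cross-terms: 18, 51, 15, 3, 34, 12, 24, 12  ⇒  Σ = 169
Signed area = Σ/2 = 84.5 (positive ⇒ counter-clockwise traversal).

84.5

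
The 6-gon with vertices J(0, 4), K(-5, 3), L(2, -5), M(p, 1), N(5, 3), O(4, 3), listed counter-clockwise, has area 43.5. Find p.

4

Write out the shoelace sum; only the two edges meeting at M involve p:
2·Area = [(2·1 − p·(-5)) + (p·3 − 5·1)] + 58
       = 8·p + 55 = 87
⇒ p = 4.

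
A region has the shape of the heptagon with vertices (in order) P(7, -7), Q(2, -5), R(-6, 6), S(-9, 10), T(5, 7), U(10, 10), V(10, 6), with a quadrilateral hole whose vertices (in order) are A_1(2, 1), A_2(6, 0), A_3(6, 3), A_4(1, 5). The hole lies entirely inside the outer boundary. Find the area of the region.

150

Outer boundary:
Apply the surveyor's formula: 2A = Σ (x_i·y_{i+1} − x_{i+1}·y_i), indices taken mod 7.
P→Q: (7)(-5) − (2)(-7) = -21
Q→R: (2)(6) − (-6)(-5) = -18
R→S: (-6)(10) − (-9)(6) = -6
S→T: (-9)(7) − (5)(10) = -113
T→U: (5)(10) − (10)(7) = -20
U→V: (10)(6) − (10)(10) = -40
V→P: (10)(-7) − (7)(6) = -112
Σ = -330
Area = |Σ|/2 = 165.
Hole:
Σ = (-6) + (18) + (27) + (-9) = 30
Area = |Σ|/2 = 15.
Net area = 165 − 15 = 150.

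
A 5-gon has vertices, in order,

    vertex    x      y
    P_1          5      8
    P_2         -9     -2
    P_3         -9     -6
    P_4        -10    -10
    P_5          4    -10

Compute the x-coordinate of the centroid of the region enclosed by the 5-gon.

-112/75

Apply the shoelace formula. First the cross-terms c_i = x_i·y_{i+1} − x_{i+1}·y_i:
  62, 36, 30, 140, 82  ⇒  2A = 350, A = 175.
Then Σ (x_i + x_{i+1})·c_i = -1568, so x̄ = -1568 / (6·175) = -112/75.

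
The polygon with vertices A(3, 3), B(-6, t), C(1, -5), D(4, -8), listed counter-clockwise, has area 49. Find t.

Write out the shoelace sum; only the two edges meeting at B involve t:
2·Area = [(3·t − (-6)·3) + ((-6)·(-5) − 1·t)] + 48
       = 2·t + 96 = 98
⇒ t = 1.

1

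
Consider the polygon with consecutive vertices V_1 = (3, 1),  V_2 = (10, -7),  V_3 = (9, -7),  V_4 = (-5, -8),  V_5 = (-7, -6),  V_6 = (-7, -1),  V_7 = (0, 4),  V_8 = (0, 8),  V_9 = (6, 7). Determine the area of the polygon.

Apply Gauss's area formula: 2A = Σ (x_i·y_{i+1} − x_{i+1}·y_i), indices taken mod 9.
Cross-terms: -31, -7, -107, -26, -35, -28, 0, -48, -15  ⇒  Σ = -297
Area = |Σ|/2 = 148.5.

148.5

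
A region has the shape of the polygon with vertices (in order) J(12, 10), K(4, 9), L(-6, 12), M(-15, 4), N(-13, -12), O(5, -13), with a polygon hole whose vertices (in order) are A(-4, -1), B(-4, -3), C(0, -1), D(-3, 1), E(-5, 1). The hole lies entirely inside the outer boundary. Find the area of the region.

Outer boundary:
Apply the shoelace (surveyor's) formula: 2A = Σ (x_i·y_{i+1} − x_{i+1}·y_i), indices taken mod 6.
Cross-terms: 68, 102, 156, 232, 229, 206  ⇒  Σ = 993
Area = |Σ|/2 = 496.5.
Hole:
Apply Gauss's area formula: 2A = Σ (x_i·y_{i+1} − x_{i+1}·y_i), indices taken mod 5.
Σ = (8) + (4) + (-3) + (2) + (9) = 20
Area = |Σ|/2 = 10.
Net area = 496.5 − 10 = 486.5.

486.5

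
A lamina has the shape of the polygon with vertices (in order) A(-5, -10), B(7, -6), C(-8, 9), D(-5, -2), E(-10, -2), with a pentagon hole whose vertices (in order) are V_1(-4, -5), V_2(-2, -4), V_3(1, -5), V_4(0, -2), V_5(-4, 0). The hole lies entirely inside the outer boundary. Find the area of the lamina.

Outer boundary:
Apply the surveyor's formula: 2A = Σ (x_i·y_{i+1} − x_{i+1}·y_i), indices taken mod 5.
A→B: (-5)(-6) − (7)(-10) = 100
B→C: (7)(9) − (-8)(-6) = 15
C→D: (-8)(-2) − (-5)(9) = 61
D→E: (-5)(-2) − (-10)(-2) = -10
E→A: (-10)(-10) − (-5)(-2) = 90
Σ = 256
Area = |Σ|/2 = 128.
Hole:
Apply the shoelace (surveyor's) formula: 2A = Σ (x_i·y_{i+1} − x_{i+1}·y_i), indices taken mod 5.
V_1→V_2: (-4)(-4) − (-2)(-5) = 6
V_2→V_3: (-2)(-5) − (1)(-4) = 14
V_3→V_4: (1)(-2) − (0)(-5) = -2
V_4→V_5: (0)(0) − (-4)(-2) = -8
V_5→V_1: (-4)(-5) − (-4)(0) = 20
Σ = 30
Area = |Σ|/2 = 15.
Net area = 128 − 15 = 113.

113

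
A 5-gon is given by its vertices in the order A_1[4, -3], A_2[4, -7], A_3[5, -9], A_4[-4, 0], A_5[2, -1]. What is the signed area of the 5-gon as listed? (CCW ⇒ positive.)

Apply the shoelace (surveyor's) formula: 2A = Σ (x_i·y_{i+1} − x_{i+1}·y_i), indices taken mod 5.
A_1→A_2: (4)(-7) − (4)(-3) = -16
A_2→A_3: (4)(-9) − (5)(-7) = -1
A_3→A_4: (5)(0) − (-4)(-9) = -36
A_4→A_5: (-4)(-1) − (2)(0) = 4
A_5→A_1: (2)(-3) − (4)(-1) = -2
Σ = -51
Signed area = Σ/2 = -25.5 (negative ⇒ clockwise traversal).

-25.5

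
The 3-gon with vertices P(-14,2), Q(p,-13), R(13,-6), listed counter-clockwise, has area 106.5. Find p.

Write out the shoelace sum; only the two edges meeting at Q involve p:
2·Area = [((-14)·(-13) − p·2) + (p·(-6) − 13·(-13))] + -58
       = -8·p + 293 = 213
⇒ p = 10.

10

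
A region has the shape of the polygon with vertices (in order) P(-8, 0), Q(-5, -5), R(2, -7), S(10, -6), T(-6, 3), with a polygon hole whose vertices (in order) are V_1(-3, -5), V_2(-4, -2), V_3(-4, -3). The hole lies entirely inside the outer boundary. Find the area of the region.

80

Outer boundary:
Apply Gauss's area formula: 2A = Σ (x_i·y_{i+1} − x_{i+1}·y_i), indices taken mod 5.
Σ = (40) + (45) + (58) + (-6) + (24) = 161
Area = |Σ|/2 = 80.5.
Hole:
Apply the shoelace formula: 2A = Σ (x_i·y_{i+1} − x_{i+1}·y_i), indices taken mod 3.
Σ = (-14) + (4) + (11) = 1
Area = |Σ|/2 = 0.5.
Net area = 80.5 − 0.5 = 80.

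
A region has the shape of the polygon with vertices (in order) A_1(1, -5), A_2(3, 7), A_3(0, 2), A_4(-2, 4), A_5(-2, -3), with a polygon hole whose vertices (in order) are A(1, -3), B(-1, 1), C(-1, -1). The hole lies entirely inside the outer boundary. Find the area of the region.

27.5

Outer boundary:
Apply Gauss's area formula: 2A = Σ (x_i·y_{i+1} − x_{i+1}·y_i), indices taken mod 5.
Cross-terms: 22, 6, 4, 14, 13  ⇒  Σ = 59
Area = |Σ|/2 = 29.5.
Hole:
Apply the shoelace (surveyor's) formula: 2A = Σ (x_i·y_{i+1} − x_{i+1}·y_i), indices taken mod 3.
Σ = (-2) + (2) + (4) = 4
Area = |Σ|/2 = 2.
Net area = 29.5 − 2 = 27.5.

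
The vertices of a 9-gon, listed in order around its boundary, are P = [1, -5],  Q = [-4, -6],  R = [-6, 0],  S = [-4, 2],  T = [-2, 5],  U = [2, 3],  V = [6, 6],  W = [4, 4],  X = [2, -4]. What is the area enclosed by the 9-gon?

Apply Gauss's area formula: 2A = Σ (x_i·y_{i+1} − x_{i+1}·y_i), indices taken mod 9.
Cross-terms: -26, -36, -12, -16, -16, -6, 0, -24, -6  ⇒  Σ = -142
Area = |Σ|/2 = 71.

71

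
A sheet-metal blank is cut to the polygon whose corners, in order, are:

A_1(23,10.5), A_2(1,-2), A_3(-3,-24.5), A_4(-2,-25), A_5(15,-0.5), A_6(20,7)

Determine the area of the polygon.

239.5

Apply the shoelace formula: 2A = Σ (x_i·y_{i+1} − x_{i+1}·y_i), indices taken mod 6.
Σ = (-56.5) + (-30.5) + (26) + (376) + (115) + (49) = 479
Area = |Σ|/2 = 239.5.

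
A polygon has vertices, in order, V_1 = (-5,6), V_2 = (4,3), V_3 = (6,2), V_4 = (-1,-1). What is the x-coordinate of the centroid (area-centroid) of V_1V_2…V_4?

0.078125

Apply the surveyor's formula. First the cross-terms c_i = x_i·y_{i+1} − x_{i+1}·y_i:
  -39, -10, -4, -11  ⇒  2A = -64, A = -32.
Then Σ (x_i + x_{i+1})·c_i = -15, so x̄ = -15 / (6·(-32)) = 0.078125.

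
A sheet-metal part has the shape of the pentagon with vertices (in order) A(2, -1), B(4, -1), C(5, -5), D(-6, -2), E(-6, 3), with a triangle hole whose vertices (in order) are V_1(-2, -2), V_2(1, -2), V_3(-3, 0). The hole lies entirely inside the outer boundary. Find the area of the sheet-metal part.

Outer boundary:
Apply Gauss's area formula: 2A = Σ (x_i·y_{i+1} − x_{i+1}·y_i), indices taken mod 5.
Σ = (2) + (-15) + (-40) + (-30) + (0) = -83
Area = |Σ|/2 = 41.5.
Hole:
Σ = (6) + (-6) + (6) = 6
Area = |Σ|/2 = 3.
Net area = 41.5 − 3 = 38.5.

38.5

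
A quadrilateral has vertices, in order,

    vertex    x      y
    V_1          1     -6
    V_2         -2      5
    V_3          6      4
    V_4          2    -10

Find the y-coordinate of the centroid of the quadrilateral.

Apply the surveyor's formula. First the cross-terms c_i = x_i·y_{i+1} − x_{i+1}·y_i:
  -7, -38, -68, -2  ⇒  2A = -115, A = -57.5.
Then Σ (y_i + y_{i+1})·c_i = 105, so ȳ = 105 / (6·(-57.5)) = -7/23.

-7/23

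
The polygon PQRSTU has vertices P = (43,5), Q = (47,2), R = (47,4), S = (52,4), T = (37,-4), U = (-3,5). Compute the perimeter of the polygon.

|PQ| = √((4)² + (-3)²) = √25 = 5
|QR| = √((0)² + (2)²) = √4 = 2
|RS| = √((5)² + (0)²) = √25 = 5
|ST| = √((-15)² + (-8)²) = √289 = 17
|TU| = √((-40)² + (9)²) = √1681 = 41
|UP| = √((46)² + (0)²) = √2116 = 46
Perimeter = 5 + 2 + 5 + 17 + 41 + 46 = 116.

116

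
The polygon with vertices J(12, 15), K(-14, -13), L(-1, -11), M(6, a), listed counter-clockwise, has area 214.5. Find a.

-6

Write out the shoelace sum; only the two edges meeting at M involve a:
2·Area = [((-1)·a − 6·(-11)) + (6·15 − 12·a)] + 195
       = -13·a + 351 = 429
⇒ a = -6.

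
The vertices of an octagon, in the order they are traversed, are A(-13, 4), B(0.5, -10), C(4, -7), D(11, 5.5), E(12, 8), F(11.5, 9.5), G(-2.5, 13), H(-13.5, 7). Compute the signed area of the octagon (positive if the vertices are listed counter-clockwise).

337.875

Cross-terms: 128, 36.5, 99, 22, 22, 173.25, 158, 37  ⇒  Σ = 675.75
Signed area = Σ/2 = 337.875 (positive ⇒ counter-clockwise traversal).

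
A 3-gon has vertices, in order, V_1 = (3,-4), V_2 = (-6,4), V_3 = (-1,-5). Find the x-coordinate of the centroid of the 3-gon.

-4/3

Apply the shoelace formula. First the cross-terms c_i = x_i·y_{i+1} − x_{i+1}·y_i:
  -12, 34, 19  ⇒  2A = 41, A = 20.5.
Then Σ (x_i + x_{i+1})·c_i = -164, so x̄ = -164 / (6·20.5) = -4/3.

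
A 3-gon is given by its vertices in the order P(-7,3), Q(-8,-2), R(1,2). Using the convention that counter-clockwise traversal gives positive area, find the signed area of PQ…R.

20.5

Σ = (38) + (-14) + (17) = 41
Signed area = Σ/2 = 20.5 (positive ⇒ counter-clockwise traversal).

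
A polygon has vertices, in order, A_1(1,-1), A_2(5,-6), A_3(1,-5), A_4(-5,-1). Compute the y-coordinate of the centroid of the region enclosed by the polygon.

-3

Apply the surveyor's formula. First the cross-terms c_i = x_i·y_{i+1} − x_{i+1}·y_i:
  -1, -19, -26, 6  ⇒  2A = -40, A = -20.
Then Σ (y_i + y_{i+1})·c_i = 360, so ȳ = 360 / (6·(-20)) = -3.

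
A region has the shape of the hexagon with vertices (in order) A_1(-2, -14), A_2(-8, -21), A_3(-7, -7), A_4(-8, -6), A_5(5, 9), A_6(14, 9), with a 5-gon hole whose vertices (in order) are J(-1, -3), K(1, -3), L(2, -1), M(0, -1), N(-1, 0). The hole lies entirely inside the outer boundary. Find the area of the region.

232.5

Outer boundary:
Apply the shoelace (surveyor's) formula: 2A = Σ (x_i·y_{i+1} − x_{i+1}·y_i), indices taken mod 6.
Σ = (-70) + (-91) + (-14) + (-42) + (-81) + (-178) = -476
Area = |Σ|/2 = 238.
Hole:
Apply the shoelace (surveyor's) formula: 2A = Σ (x_i·y_{i+1} − x_{i+1}·y_i), indices taken mod 5.
Σ = (6) + (5) + (-2) + (-1) + (3) = 11
Area = |Σ|/2 = 5.5.
Net area = 238 − 5.5 = 232.5.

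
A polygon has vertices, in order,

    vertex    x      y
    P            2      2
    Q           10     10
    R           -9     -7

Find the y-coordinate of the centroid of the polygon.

5/3

Apply the surveyor's formula. First the cross-terms c_i = x_i·y_{i+1} − x_{i+1}·y_i:
  0, 20, -4  ⇒  2A = 16, A = 8.
Then Σ (y_i + y_{i+1})·c_i = 80, so ȳ = 80 / (6·8) = 5/3.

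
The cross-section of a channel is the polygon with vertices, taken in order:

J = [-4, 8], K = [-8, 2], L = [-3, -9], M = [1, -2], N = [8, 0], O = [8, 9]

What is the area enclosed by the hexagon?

Apply Gauss's area formula: 2A = Σ (x_i·y_{i+1} − x_{i+1}·y_i), indices taken mod 6.
J→K: (-4)(2) − (-8)(8) = 56
K→L: (-8)(-9) − (-3)(2) = 78
L→M: (-3)(-2) − (1)(-9) = 15
M→N: (1)(0) − (8)(-2) = 16
N→O: (8)(9) − (8)(0) = 72
O→J: (8)(8) − (-4)(9) = 100
Σ = 337
Area = |Σ|/2 = 168.5.

168.5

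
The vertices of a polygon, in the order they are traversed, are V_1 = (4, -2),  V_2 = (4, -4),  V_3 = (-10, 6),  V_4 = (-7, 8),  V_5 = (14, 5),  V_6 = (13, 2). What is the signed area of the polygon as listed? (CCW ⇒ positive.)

-140

Σ = (-8) + (-16) + (-38) + (-147) + (-37) + (-34) = -280
Signed area = Σ/2 = -140 (negative ⇒ clockwise traversal).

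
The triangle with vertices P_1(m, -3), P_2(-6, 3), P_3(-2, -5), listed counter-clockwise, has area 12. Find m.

0

Write out the shoelace sum; only the two edges meeting at P_1 involve m:
2·Area = [((-2)·(-3) − m·(-5)) + (m·3 − (-6)·(-3))] + 36
       = 8·m + 24 = 24
⇒ m = 0.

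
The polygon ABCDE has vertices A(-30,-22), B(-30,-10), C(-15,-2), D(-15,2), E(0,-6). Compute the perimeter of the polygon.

|AB| = √((0)² + (12)²) = √144 = 12
|BC| = √((15)² + (8)²) = √289 = 17
|CD| = √((0)² + (4)²) = √16 = 4
|DE| = √((15)² + (-8)²) = √289 = 17
|EA| = √((-30)² + (-16)²) = √1156 = 34
Perimeter = 12 + 17 + 4 + 17 + 34 = 84.

84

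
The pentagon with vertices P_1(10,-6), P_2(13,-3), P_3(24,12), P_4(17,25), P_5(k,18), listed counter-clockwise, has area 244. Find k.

Write out the shoelace sum; only the two edges meeting at P_5 involve k:
2·Area = [(17·18 − k·25) + (k·(-6) − 10·18)] + 672
       = -31·k + 798 = 488
⇒ k = 10.

10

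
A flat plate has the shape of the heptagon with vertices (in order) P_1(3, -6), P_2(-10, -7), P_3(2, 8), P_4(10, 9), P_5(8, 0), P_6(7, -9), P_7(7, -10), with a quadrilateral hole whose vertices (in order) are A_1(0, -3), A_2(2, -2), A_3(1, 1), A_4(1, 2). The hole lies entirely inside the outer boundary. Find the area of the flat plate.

Outer boundary:
Apply the shoelace formula: 2A = Σ (x_i·y_{i+1} − x_{i+1}·y_i), indices taken mod 7.
Σ = (-81) + (-66) + (-62) + (-72) + (-72) + (-7) + (-12) = -372
Area = |Σ|/2 = 186.
Hole:
Apply the shoelace (surveyor's) formula: 2A = Σ (x_i·y_{i+1} − x_{i+1}·y_i), indices taken mod 4.
Σ = (6) + (4) + (1) + (-3) = 8
Area = |Σ|/2 = 4.
Net area = 186 − 4 = 182.

182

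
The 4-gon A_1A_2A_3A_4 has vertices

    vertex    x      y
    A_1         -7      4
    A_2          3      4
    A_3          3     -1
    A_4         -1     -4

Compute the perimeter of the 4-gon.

|A_1A_2| = √((10)² + (0)²) = √100 = 10
|A_2A_3| = √((0)² + (-5)²) = √25 = 5
|A_3A_4| = √((-4)² + (-3)²) = √25 = 5
|A_4A_1| = √((-6)² + (8)²) = √100 = 10
Perimeter = 10 + 5 + 5 + 10 = 30.

30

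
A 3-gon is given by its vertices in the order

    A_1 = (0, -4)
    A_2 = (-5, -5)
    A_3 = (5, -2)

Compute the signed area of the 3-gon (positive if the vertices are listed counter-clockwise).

-2.5

Apply the surveyor's formula: 2A = Σ (x_i·y_{i+1} − x_{i+1}·y_i), indices taken mod 3.
Cross-terms: -20, 35, -20  ⇒  Σ = -5
Signed area = Σ/2 = -2.5 (negative ⇒ clockwise traversal).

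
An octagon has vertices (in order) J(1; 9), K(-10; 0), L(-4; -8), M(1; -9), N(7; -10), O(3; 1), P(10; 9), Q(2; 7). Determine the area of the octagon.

192

Apply the shoelace formula: 2A = Σ (x_i·y_{i+1} − x_{i+1}·y_i), indices taken mod 8.
Σ = (90) + (80) + (44) + (53) + (37) + (17) + (52) + (11) = 384
Area = |Σ|/2 = 192.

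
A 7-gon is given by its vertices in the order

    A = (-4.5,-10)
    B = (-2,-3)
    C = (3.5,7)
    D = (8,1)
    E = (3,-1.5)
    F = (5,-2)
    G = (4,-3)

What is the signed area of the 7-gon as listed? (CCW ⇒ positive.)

Apply the shoelace (surveyor's) formula: 2A = Σ (x_i·y_{i+1} − x_{i+1}·y_i), indices taken mod 7.
Σ = (-6.5) + (-3.5) + (-52.5) + (-15) + (1.5) + (-7) + (-53.5) = -136.5
Signed area = Σ/2 = -68.25 (negative ⇒ clockwise traversal).

-68.25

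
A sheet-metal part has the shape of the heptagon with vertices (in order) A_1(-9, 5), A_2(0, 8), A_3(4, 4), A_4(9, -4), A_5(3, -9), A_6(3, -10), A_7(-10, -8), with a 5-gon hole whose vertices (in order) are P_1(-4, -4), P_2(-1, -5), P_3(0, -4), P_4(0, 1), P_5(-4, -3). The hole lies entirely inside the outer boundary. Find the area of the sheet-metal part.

223

Outer boundary:
Cross-terms: -72, -32, -52, -69, -3, -124, -122  ⇒  Σ = -474
Area = |Σ|/2 = 237.
Hole:
Apply Gauss's area formula: 2A = Σ (x_i·y_{i+1} − x_{i+1}·y_i), indices taken mod 5.
Σ = (16) + (4) + (0) + (4) + (4) = 28
Area = |Σ|/2 = 14.
Net area = 237 − 14 = 223.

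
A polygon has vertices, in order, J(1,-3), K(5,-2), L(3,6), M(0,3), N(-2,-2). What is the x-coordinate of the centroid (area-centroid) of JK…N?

373/216

Apply the surveyor's formula. First the cross-terms c_i = x_i·y_{i+1} − x_{i+1}·y_i:
  13, 36, 9, 6, 8  ⇒  2A = 72, A = 36.
Then Σ (x_i + x_{i+1})·c_i = 373, so x̄ = 373 / (6·36) = 373/216.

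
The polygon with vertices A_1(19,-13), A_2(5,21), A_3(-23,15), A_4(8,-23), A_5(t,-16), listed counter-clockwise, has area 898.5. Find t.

19

Write out the shoelace sum; only the two edges meeting at A_5 involve t:
2·Area = [(8·(-16) − t·(-23)) + (t·(-13) − 19·(-16))] + 1431
       = 10·t + 1607 = 1797
⇒ t = 19.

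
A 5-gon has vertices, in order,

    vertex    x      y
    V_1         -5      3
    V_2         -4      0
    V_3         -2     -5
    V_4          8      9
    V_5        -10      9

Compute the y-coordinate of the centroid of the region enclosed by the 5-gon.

1040/231

Apply the shoelace formula. First the cross-terms c_i = x_i·y_{i+1} − x_{i+1}·y_i:
  12, 20, 22, 162, 15  ⇒  2A = 231, A = 115.5.
Then Σ (y_i + y_{i+1})·c_i = 3120, so ȳ = 3120 / (6·115.5) = 1040/231.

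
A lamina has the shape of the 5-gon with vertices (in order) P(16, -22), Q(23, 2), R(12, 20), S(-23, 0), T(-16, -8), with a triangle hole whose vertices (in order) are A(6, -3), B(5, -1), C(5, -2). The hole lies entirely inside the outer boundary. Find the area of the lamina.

1048.5

Outer boundary:
Apply the shoelace formula: 2A = Σ (x_i·y_{i+1} − x_{i+1}·y_i), indices taken mod 5.
Cross-terms: 538, 436, 460, 184, 480  ⇒  Σ = 2098
Area = |Σ|/2 = 1049.
Hole:
Cross-terms: 9, -5, -3  ⇒  Σ = 1
Area = |Σ|/2 = 0.5.
Net area = 1049 − 0.5 = 1048.5.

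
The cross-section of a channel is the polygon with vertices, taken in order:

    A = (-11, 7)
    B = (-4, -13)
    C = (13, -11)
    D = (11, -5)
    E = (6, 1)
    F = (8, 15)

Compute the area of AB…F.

392

Apply the shoelace (surveyor's) formula: 2A = Σ (x_i·y_{i+1} − x_{i+1}·y_i), indices taken mod 6.
A→B: (-11)(-13) − (-4)(7) = 171
B→C: (-4)(-11) − (13)(-13) = 213
C→D: (13)(-5) − (11)(-11) = 56
D→E: (11)(1) − (6)(-5) = 41
E→F: (6)(15) − (8)(1) = 82
F→A: (8)(7) − (-11)(15) = 221
Σ = 784
Area = |Σ|/2 = 392.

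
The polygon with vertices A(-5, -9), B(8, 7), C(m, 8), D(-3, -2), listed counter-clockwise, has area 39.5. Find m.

7

The doubled signed area Σ (x_i y_{i+1} − x_{i+1} y_i) is linear in m.
With m=0 it equals 142; the coefficient of m is -9 (from the two edges through C).
So -9·m + 142 = 2·39.5 = 79 ⇒ m = 7.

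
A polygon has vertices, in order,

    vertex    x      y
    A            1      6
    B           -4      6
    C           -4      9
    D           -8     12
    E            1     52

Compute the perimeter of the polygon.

100

|AB| = √((-5)² + (0)²) = √25 = 5
|BC| = √((0)² + (3)²) = √9 = 3
|CD| = √((-4)² + (3)²) = √25 = 5
|DE| = √((9)² + (40)²) = √1681 = 41
|EA| = √((0)² + (-46)²) = √2116 = 46
Perimeter = 5 + 3 + 5 + 41 + 46 = 100.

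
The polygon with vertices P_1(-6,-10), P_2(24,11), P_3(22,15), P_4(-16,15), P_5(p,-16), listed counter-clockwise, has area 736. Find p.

-18

Write out the shoelace sum; only the two edges meeting at P_5 involve p:
2·Area = [((-16)·(-16) − p·15) + (p·(-10) − (-6)·(-16))] + 862
       = -25·p + 1022 = 1472
⇒ p = -18.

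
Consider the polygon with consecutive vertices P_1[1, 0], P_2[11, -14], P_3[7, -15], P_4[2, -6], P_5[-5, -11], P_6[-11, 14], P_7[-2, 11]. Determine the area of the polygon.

220

Apply the surveyor's formula: 2A = Σ (x_i·y_{i+1} − x_{i+1}·y_i), indices taken mod 7.
Σ = (-14) + (-67) + (-12) + (-52) + (-191) + (-93) + (-11) = -440
Area = |Σ|/2 = 220.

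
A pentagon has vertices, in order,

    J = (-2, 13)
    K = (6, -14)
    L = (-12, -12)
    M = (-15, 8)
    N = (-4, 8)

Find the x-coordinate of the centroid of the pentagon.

-46/9

Apply the shoelace (surveyor's) formula. First the cross-terms c_i = x_i·y_{i+1} − x_{i+1}·y_i:
  -50, -240, -276, -88, -36  ⇒  2A = -690, A = -345.
Then Σ (x_i + x_{i+1})·c_i = 10580, so x̄ = 10580 / (6·(-345)) = -46/9.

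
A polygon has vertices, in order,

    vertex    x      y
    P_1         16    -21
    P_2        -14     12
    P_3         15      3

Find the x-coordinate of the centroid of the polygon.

17/3

Apply the shoelace (surveyor's) formula. First the cross-terms c_i = x_i·y_{i+1} − x_{i+1}·y_i:
  -102, -222, -363  ⇒  2A = -687, A = -343.5.
Then Σ (x_i + x_{i+1})·c_i = -11679, so x̄ = -11679 / (6·(-343.5)) = 17/3.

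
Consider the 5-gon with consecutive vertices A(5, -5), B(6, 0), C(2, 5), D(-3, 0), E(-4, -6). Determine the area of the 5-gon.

Apply the shoelace (surveyor's) formula: 2A = Σ (x_i·y_{i+1} − x_{i+1}·y_i), indices taken mod 5.
Cross-terms: 30, 30, 15, 18, 50  ⇒  Σ = 143
Area = |Σ|/2 = 71.5.

71.5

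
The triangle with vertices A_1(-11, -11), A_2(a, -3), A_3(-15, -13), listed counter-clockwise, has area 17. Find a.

The doubled signed area Σ (x_i y_{i+1} − x_{i+1} y_i) is linear in a.
With a=0 it equals 10; the coefficient of a is -2 (from the two edges through A_2).
So -2·a + 10 = 2·17 = 34 ⇒ a = -12.

-12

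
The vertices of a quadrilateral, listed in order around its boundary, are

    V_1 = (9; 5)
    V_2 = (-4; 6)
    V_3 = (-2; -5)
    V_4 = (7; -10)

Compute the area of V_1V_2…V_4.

143

Apply Gauss's area formula: 2A = Σ (x_i·y_{i+1} − x_{i+1}·y_i), indices taken mod 4.
Σ = (74) + (32) + (55) + (125) = 286
Area = |Σ|/2 = 143.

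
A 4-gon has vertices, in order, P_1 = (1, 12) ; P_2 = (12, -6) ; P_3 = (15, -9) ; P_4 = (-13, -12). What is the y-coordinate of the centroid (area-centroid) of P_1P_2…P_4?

-89/29

Apply the shoelace formula. First the cross-terms c_i = x_i·y_{i+1} − x_{i+1}·y_i:
  -150, -18, -297, -144  ⇒  2A = -609, A = -304.5.
Then Σ (y_i + y_{i+1})·c_i = 5607, so ȳ = 5607 / (6·(-304.5)) = -89/29.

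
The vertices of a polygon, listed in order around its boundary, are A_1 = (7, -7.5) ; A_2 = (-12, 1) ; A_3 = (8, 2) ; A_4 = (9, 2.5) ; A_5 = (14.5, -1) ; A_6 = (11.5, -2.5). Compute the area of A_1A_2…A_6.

Apply the shoelace formula: 2A = Σ (x_i·y_{i+1} − x_{i+1}·y_i), indices taken mod 6.
A_1→A_2: (7)(1) − (-12)(-7.5) = -83
A_2→A_3: (-12)(2) − (8)(1) = -32
A_3→A_4: (8)(2.5) − (9)(2) = 2
A_4→A_5: (9)(-1) − (14.5)(2.5) = -45.25
A_5→A_6: (14.5)(-2.5) − (11.5)(-1) = -24.75
A_6→A_1: (11.5)(-7.5) − (7)(-2.5) = -68.75
Σ = -251.75
Area = |Σ|/2 = 125.875.

125.875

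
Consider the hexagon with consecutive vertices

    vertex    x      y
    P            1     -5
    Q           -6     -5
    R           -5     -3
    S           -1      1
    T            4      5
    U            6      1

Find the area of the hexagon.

58

Apply the surveyor's formula: 2A = Σ (x_i·y_{i+1} − x_{i+1}·y_i), indices taken mod 6.
Σ = (-35) + (-7) + (-8) + (-9) + (-26) + (-31) = -116
Area = |Σ|/2 = 58.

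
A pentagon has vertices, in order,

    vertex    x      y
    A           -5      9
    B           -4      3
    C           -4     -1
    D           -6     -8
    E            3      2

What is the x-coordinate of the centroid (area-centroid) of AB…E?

-229/112

Apply the surveyor's formula. First the cross-terms c_i = x_i·y_{i+1} − x_{i+1}·y_i:
  21, 16, 26, 12, 37  ⇒  2A = 112, A = 56.
Then Σ (x_i + x_{i+1})·c_i = -687, so x̄ = -687 / (6·56) = -229/112.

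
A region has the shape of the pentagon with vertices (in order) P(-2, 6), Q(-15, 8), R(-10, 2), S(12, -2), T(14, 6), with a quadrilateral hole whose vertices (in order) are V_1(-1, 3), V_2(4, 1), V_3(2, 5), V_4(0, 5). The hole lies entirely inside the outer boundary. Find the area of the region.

Outer boundary:
Apply the shoelace (surveyor's) formula: 2A = Σ (x_i·y_{i+1} − x_{i+1}·y_i), indices taken mod 5.
Σ = (74) + (50) + (-4) + (100) + (96) = 316
Area = |Σ|/2 = 158.
Hole:
Apply the shoelace (surveyor's) formula: 2A = Σ (x_i·y_{i+1} − x_{i+1}·y_i), indices taken mod 4.
Cross-terms: -13, 18, 10, 5  ⇒  Σ = 20
Area = |Σ|/2 = 10.
Net area = 158 − 10 = 148.

148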